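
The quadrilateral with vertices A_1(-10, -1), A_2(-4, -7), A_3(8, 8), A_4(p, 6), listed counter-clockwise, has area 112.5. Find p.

-3

Write out the shoelace sum; only the two edges meeting at A_4 involve p:
2·Area = [(8·6 − p·8) + (p·(-1) − (-10)·6)] + 90
       = -9·p + 198 = 225
⇒ p = -3.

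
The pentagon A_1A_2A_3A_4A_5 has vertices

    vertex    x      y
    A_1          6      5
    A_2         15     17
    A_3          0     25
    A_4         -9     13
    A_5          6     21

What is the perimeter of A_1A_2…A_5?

80

|A_1A_2| = √((9)² + (12)²) = √225 = 15
|A_2A_3| = √((-15)² + (8)²) = √289 = 17
|A_3A_4| = √((-9)² + (-12)²) = √225 = 15
|A_4A_5| = √((15)² + (8)²) = √289 = 17
|A_5A_1| = √((0)² + (-16)²) = √256 = 16
Perimeter = 15 + 17 + 15 + 17 + 16 = 80.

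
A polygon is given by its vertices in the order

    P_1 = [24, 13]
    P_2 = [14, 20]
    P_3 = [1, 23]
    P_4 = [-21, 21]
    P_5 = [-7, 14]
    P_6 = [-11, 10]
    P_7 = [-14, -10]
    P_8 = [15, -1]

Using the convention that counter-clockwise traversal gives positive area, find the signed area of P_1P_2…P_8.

837

Cross-terms: 298, 302, 504, -147, 84, 250, 164, 219  ⇒  Σ = 1674
Signed area = Σ/2 = 837 (positive ⇒ counter-clockwise traversal).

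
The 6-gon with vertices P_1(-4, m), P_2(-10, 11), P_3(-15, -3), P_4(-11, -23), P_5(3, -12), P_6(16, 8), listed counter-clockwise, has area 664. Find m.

The doubled signed area Σ (x_i y_{i+1} − x_{i+1} y_i) is linear in m.
With m=0 it equals 912; the coefficient of m is 26 (from the two edges through P_1).
So 26·m + 912 = 2·664 = 1328 ⇒ m = 16.

16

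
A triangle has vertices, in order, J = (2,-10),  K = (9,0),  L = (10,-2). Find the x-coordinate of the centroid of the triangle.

7

Apply the shoelace (surveyor's) formula. First the cross-terms c_i = x_i·y_{i+1} − x_{i+1}·y_i:
  90, -18, -96  ⇒  2A = -24, A = -12.
Then Σ (x_i + x_{i+1})·c_i = -504, so x̄ = -504 / (6·(-12)) = 7.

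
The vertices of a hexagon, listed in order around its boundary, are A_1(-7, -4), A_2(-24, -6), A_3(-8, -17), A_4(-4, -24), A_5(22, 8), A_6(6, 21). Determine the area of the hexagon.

Apply the shoelace formula: 2A = Σ (x_i·y_{i+1} − x_{i+1}·y_i), indices taken mod 6.
Σ = (-54) + (360) + (124) + (496) + (414) + (123) = 1463
Area = |Σ|/2 = 731.5.

731.5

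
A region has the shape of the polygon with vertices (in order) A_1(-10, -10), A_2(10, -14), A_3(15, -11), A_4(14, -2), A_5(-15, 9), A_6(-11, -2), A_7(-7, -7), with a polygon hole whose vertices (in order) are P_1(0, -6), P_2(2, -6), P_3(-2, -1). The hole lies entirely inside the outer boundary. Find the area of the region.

Outer boundary:
Apply the shoelace (surveyor's) formula: 2A = Σ (x_i·y_{i+1} − x_{i+1}·y_i), indices taken mod 7.
Cross-terms: 240, 100, 124, 96, 129, 63, 0  ⇒  Σ = 752
Area = |Σ|/2 = 376.
Hole:
Apply the shoelace (surveyor's) formula: 2A = Σ (x_i·y_{i+1} − x_{i+1}·y_i), indices taken mod 3.
Cross-terms: 12, -14, 12  ⇒  Σ = 10
Area = |Σ|/2 = 5.
Net area = 376 − 5 = 371.

371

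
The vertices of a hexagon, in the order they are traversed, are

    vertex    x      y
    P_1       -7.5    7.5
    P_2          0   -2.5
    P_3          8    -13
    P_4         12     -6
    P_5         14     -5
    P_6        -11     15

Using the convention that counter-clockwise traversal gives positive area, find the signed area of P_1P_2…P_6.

177.875

Apply the shoelace formula: 2A = Σ (x_i·y_{i+1} − x_{i+1}·y_i), indices taken mod 6.
Σ = (18.75) + (20) + (108) + (24) + (155) + (30) = 355.75
Signed area = Σ/2 = 177.875 (positive ⇒ counter-clockwise traversal).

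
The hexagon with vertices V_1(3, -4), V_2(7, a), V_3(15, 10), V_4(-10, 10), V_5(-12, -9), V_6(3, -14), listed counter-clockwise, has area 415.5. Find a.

-4

Write out the shoelace sum; only the two edges meeting at V_2 involve a:
2·Area = [(3·a − 7·(-4)) + (7·10 − 15·a)] + 685
       = -12·a + 783 = 831
⇒ a = -4.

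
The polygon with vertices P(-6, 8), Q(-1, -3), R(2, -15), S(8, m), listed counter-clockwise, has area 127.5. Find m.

3

The doubled signed area Σ (x_i y_{i+1} − x_{i+1} y_i) is linear in m.
With m=0 it equals 231; the coefficient of m is 8 (from the two edges through S).
So 8·m + 231 = 2·127.5 = 255 ⇒ m = 3.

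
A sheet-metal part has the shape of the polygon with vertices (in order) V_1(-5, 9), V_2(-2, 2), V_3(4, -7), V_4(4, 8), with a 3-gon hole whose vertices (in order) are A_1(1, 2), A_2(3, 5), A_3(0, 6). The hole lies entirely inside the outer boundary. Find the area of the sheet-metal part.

Outer boundary:
Σ = (8) + (6) + (60) + (76) = 150
Area = |Σ|/2 = 75.
Hole:
Σ = (-1) + (18) + (-6) = 11
Area = |Σ|/2 = 5.5.
Net area = 75 − 5.5 = 69.5.

69.5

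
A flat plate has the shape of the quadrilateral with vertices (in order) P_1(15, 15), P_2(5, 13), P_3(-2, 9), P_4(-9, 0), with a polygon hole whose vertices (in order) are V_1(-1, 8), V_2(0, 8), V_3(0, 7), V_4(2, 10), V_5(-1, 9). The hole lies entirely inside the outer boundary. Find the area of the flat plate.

65

Outer boundary:
Apply the surveyor's formula: 2A = Σ (x_i·y_{i+1} − x_{i+1}·y_i), indices taken mod 4.
Σ = (120) + (71) + (81) + (-135) = 137
Area = |Σ|/2 = 68.5.
Hole:
Apply the shoelace formula: 2A = Σ (x_i·y_{i+1} − x_{i+1}·y_i), indices taken mod 5.
Σ = (-8) + (0) + (-14) + (28) + (1) = 7
Area = |Σ|/2 = 3.5.
Net area = 68.5 − 3.5 = 65.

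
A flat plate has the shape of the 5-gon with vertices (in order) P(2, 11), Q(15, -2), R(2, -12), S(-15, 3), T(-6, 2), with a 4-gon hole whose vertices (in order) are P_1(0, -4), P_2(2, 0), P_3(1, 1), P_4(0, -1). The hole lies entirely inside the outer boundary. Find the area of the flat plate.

Outer boundary:
Σ = (-169) + (-176) + (-174) + (-12) + (-70) = -601
Area = |Σ|/2 = 300.5.
Hole:
Σ = (8) + (2) + (-1) + (0) = 9
Area = |Σ|/2 = 4.5.
Net area = 300.5 − 4.5 = 296.

296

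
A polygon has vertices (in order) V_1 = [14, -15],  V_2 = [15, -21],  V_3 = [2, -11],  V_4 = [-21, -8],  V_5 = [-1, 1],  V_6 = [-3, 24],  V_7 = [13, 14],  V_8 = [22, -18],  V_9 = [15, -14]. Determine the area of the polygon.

726

Apply the surveyor's formula: 2A = Σ (x_i·y_{i+1} − x_{i+1}·y_i), indices taken mod 9.
Cross-terms: -69, -123, -247, -29, -21, -354, -542, -38, -29  ⇒  Σ = -1452
Area = |Σ|/2 = 726.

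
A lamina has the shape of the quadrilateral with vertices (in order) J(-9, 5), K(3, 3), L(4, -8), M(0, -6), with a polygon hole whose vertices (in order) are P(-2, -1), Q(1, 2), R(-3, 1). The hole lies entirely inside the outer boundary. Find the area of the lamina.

73.5

Outer boundary:
Apply Gauss's area formula: 2A = Σ (x_i·y_{i+1} − x_{i+1}·y_i), indices taken mod 4.
J→K: (-9)(3) − (3)(5) = -42
K→L: (3)(-8) − (4)(3) = -36
L→M: (4)(-6) − (0)(-8) = -24
M→J: (0)(5) − (-9)(-6) = -54
Σ = -156
Area = |Σ|/2 = 78.
Hole:
Apply the surveyor's formula: 2A = Σ (x_i·y_{i+1} − x_{i+1}·y_i), indices taken mod 3.
Σ = (-3) + (7) + (5) = 9
Area = |Σ|/2 = 4.5.
Net area = 78 − 4.5 = 73.5.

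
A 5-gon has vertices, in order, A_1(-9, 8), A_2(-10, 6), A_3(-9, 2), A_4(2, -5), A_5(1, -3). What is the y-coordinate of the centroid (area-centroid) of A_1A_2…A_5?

142/81

Apply the shoelace formula. First the cross-terms c_i = x_i·y_{i+1} − x_{i+1}·y_i:
  26, 34, 41, -1, -19  ⇒  2A = 81, A = 40.5.
Then Σ (y_i + y_{i+1})·c_i = 426, so ȳ = 426 / (6·40.5) = 142/81.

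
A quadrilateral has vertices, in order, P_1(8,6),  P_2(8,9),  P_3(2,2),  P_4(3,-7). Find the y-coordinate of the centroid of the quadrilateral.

91/57

Apply the shoelace formula. First the cross-terms c_i = x_i·y_{i+1} − x_{i+1}·y_i:
  24, -2, -20, 74  ⇒  2A = 76, A = 38.
Then Σ (y_i + y_{i+1})·c_i = 364, so ȳ = 364 / (6·38) = 91/57.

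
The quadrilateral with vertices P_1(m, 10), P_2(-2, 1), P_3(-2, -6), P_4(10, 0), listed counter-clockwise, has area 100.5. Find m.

Write out the shoelace sum; only the two edges meeting at P_1 involve m:
2·Area = [(10·10 − m·0) + (m·1 − (-2)·10)] + 74
       = 1·m + 194 = 201
⇒ m = 7.

7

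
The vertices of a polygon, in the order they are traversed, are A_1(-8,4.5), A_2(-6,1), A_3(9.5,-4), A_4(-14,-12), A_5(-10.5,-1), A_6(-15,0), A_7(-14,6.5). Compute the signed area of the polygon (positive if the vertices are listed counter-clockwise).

Apply the shoelace formula: 2A = Σ (x_i·y_{i+1} − x_{i+1}·y_i), indices taken mod 7.
A_1→A_2: (-8)(1) − (-6)(4.5) = 19
A_2→A_3: (-6)(-4) − (9.5)(1) = 14.5
A_3→A_4: (9.5)(-12) − (-14)(-4) = -170
A_4→A_5: (-14)(-1) − (-10.5)(-12) = -112
A_5→A_6: (-10.5)(0) − (-15)(-1) = -15
A_6→A_7: (-15)(6.5) − (-14)(0) = -97.5
A_7→A_1: (-14)(4.5) − (-8)(6.5) = -11
Σ = -372
Signed area = Σ/2 = -186 (negative ⇒ clockwise traversal).

-186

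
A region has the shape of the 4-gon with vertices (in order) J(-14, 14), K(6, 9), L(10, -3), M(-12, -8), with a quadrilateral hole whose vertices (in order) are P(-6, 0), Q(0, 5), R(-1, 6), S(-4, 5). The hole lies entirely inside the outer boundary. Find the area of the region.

Outer boundary:
Apply the surveyor's formula: 2A = Σ (x_i·y_{i+1} − x_{i+1}·y_i), indices taken mod 4.
J→K: (-14)(9) − (6)(14) = -210
K→L: (6)(-3) − (10)(9) = -108
L→M: (10)(-8) − (-12)(-3) = -116
M→J: (-12)(14) − (-14)(-8) = -280
Σ = -714
Area = |Σ|/2 = 357.
Hole:
Apply Gauss's area formula: 2A = Σ (x_i·y_{i+1} − x_{i+1}·y_i), indices taken mod 4.
Σ = (-30) + (5) + (19) + (30) = 24
Area = |Σ|/2 = 12.
Net area = 357 − 12 = 345.

345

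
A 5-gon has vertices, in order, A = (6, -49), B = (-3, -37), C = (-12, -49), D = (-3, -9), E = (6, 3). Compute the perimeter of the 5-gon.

|AB| = √((-9)² + (12)²) = √225 = 15
|BC| = √((-9)² + (-12)²) = √225 = 15
|CD| = √((9)² + (40)²) = √1681 = 41
|DE| = √((9)² + (12)²) = √225 = 15
|EA| = √((0)² + (-52)²) = √2704 = 52
Perimeter = 15 + 15 + 41 + 15 + 52 = 138.

138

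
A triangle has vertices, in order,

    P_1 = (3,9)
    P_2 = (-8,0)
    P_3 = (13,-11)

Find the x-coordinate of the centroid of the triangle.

Apply the shoelace formula. First the cross-terms c_i = x_i·y_{i+1} − x_{i+1}·y_i:
  72, 88, 150  ⇒  2A = 310, A = 155.
Then Σ (x_i + x_{i+1})·c_i = 2480, so x̄ = 2480 / (6·155) = 8/3.

8/3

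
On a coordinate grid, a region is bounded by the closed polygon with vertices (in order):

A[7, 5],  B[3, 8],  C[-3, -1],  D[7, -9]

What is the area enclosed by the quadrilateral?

A→B: (7)(8) − (3)(5) = 41
B→C: (3)(-1) − (-3)(8) = 21
C→D: (-3)(-9) − (7)(-1) = 34
D→A: (7)(5) − (7)(-9) = 98
Σ = 194
Area = |Σ|/2 = 97.

97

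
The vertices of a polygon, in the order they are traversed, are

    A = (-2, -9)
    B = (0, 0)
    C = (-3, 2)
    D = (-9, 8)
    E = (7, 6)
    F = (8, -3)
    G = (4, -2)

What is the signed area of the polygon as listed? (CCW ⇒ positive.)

Apply the shoelace formula: 2A = Σ (x_i·y_{i+1} − x_{i+1}·y_i), indices taken mod 7.
Σ = (0) + (0) + (-6) + (-110) + (-69) + (-4) + (-40) = -229
Signed area = Σ/2 = -114.5 (negative ⇒ clockwise traversal).

-114.5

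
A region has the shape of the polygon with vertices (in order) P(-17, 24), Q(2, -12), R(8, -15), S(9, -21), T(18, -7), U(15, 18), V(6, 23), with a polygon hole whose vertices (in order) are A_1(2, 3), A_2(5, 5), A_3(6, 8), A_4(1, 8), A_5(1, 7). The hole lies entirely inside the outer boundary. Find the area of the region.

Outer boundary:
Apply the shoelace (surveyor's) formula: 2A = Σ (x_i·y_{i+1} − x_{i+1}·y_i), indices taken mod 7.
Cross-terms: 156, 66, -33, 315, 429, 237, 535  ⇒  Σ = 1705
Area = |Σ|/2 = 852.5.
Hole:
Apply the shoelace (surveyor's) formula: 2A = Σ (x_i·y_{i+1} − x_{i+1}·y_i), indices taken mod 5.
Σ = (-5) + (10) + (40) + (-1) + (-11) = 33
Area = |Σ|/2 = 16.5.
Net area = 852.5 − 16.5 = 836.

836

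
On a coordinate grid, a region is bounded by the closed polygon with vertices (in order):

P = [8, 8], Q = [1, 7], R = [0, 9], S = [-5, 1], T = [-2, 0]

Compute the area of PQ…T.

44

Σ = (48) + (9) + (45) + (2) + (-16) = 88
Area = |Σ|/2 = 44.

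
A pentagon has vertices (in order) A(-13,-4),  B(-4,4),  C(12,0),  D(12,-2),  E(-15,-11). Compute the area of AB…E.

192.5

Apply the surveyor's formula: 2A = Σ (x_i·y_{i+1} − x_{i+1}·y_i), indices taken mod 5.
Σ = (-68) + (-48) + (-24) + (-162) + (-83) = -385
Area = |Σ|/2 = 192.5.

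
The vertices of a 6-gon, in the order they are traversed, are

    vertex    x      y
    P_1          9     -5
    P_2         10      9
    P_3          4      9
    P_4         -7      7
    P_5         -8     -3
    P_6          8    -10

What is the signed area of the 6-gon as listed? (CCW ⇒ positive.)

Apply Gauss's area formula: 2A = Σ (x_i·y_{i+1} − x_{i+1}·y_i), indices taken mod 6.
Σ = (131) + (54) + (91) + (77) + (104) + (50) = 507
Signed area = Σ/2 = 253.5 (positive ⇒ counter-clockwise traversal).

253.5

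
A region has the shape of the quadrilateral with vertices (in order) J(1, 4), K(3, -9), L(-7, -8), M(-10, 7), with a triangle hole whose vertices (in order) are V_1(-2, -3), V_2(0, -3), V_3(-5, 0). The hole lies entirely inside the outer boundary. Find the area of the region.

Outer boundary:
Apply Gauss's area formula: 2A = Σ (x_i·y_{i+1} − x_{i+1}·y_i), indices taken mod 4.
Σ = (-21) + (-87) + (-129) + (-47) = -284
Area = |Σ|/2 = 142.
Hole:
Σ = (6) + (-15) + (15) = 6
Area = |Σ|/2 = 3.
Net area = 142 − 3 = 139.

139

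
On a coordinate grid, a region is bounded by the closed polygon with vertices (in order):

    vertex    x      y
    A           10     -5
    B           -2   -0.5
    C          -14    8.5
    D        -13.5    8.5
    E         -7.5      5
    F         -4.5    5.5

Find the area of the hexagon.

Apply the surveyor's formula: 2A = Σ (x_i·y_{i+1} − x_{i+1}·y_i), indices taken mod 6.
Cross-terms: -15, -24, -4.25, -3.75, -18.75, -32.5  ⇒  Σ = -98.25
Area = |Σ|/2 = 49.125.

49.125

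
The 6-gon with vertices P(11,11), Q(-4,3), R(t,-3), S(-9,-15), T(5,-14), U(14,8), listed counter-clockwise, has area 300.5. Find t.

Write out the shoelace sum; only the two edges meeting at R involve t:
2·Area = [((-4)·(-3) − t·3) + (t·(-15) − (-9)·(-3))] + 580
       = -18·t + 565 = 601
⇒ t = -2.

-2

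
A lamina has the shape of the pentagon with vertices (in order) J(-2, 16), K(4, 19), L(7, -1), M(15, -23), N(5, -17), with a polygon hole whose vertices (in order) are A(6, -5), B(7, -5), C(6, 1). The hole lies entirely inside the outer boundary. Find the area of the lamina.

Outer boundary:
Σ = (-102) + (-137) + (-146) + (-140) + (46) = -479
Area = |Σ|/2 = 239.5.
Hole:
Cross-terms: 5, 37, -36  ⇒  Σ = 6
Area = |Σ|/2 = 3.
Net area = 239.5 − 3 = 236.5.

236.5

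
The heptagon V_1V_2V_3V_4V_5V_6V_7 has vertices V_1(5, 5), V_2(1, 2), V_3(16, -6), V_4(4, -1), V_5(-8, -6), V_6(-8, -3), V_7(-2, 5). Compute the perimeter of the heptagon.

|V_1V_2| = √((-4)² + (-3)²) = √25 = 5
|V_2V_3| = √((15)² + (-8)²) = √289 = 17
|V_3V_4| = √((-12)² + (5)²) = √169 = 13
|V_4V_5| = √((-12)² + (-5)²) = √169 = 13
|V_5V_6| = √((0)² + (3)²) = √9 = 3
|V_6V_7| = √((6)² + (8)²) = √100 = 10
|V_7V_1| = √((7)² + (0)²) = √49 = 7
Perimeter = 5 + 17 + 13 + 13 + 3 + 10 + 7 = 68.

68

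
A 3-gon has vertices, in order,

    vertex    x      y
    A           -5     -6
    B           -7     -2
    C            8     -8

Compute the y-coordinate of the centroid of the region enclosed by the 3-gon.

-16/3

Apply the shoelace (surveyor's) formula. First the cross-terms c_i = x_i·y_{i+1} − x_{i+1}·y_i:
  -32, 72, -88  ⇒  2A = -48, A = -24.
Then Σ (y_i + y_{i+1})·c_i = 768, so ȳ = 768 / (6·(-24)) = -16/3.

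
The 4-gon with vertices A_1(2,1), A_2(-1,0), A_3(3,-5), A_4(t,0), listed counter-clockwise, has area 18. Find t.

The doubled signed area Σ (x_i y_{i+1} − x_{i+1} y_i) is linear in t.
With t=0 it equals 6; the coefficient of t is 6 (from the two edges through A_4).
So 6·t + 6 = 2·18 = 36 ⇒ t = 5.

5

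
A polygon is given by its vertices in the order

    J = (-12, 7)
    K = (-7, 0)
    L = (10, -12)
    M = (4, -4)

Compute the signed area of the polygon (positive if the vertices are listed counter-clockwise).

60.5

Apply the shoelace formula: 2A = Σ (x_i·y_{i+1} − x_{i+1}·y_i), indices taken mod 4.
J→K: (-12)(0) − (-7)(7) = 49
K→L: (-7)(-12) − (10)(0) = 84
L→M: (10)(-4) − (4)(-12) = 8
M→J: (4)(7) − (-12)(-4) = -20
Σ = 121
Signed area = Σ/2 = 60.5 (positive ⇒ counter-clockwise traversal).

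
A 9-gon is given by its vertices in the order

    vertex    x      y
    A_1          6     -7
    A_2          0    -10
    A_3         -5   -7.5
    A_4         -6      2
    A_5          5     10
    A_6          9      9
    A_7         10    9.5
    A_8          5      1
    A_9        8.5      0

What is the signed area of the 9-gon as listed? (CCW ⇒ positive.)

-195

Σ = (-60) + (-50) + (-55) + (-70) + (-45) + (-4.5) + (-37.5) + (-8.5) + (-59.5) = -390
Signed area = Σ/2 = -195 (negative ⇒ clockwise traversal).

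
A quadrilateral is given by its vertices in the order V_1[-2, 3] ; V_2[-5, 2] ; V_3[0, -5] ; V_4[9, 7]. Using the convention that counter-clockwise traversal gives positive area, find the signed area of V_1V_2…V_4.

61

Apply the shoelace formula: 2A = Σ (x_i·y_{i+1} − x_{i+1}·y_i), indices taken mod 4.
Cross-terms: 11, 25, 45, 41  ⇒  Σ = 122
Signed area = Σ/2 = 61 (positive ⇒ counter-clockwise traversal).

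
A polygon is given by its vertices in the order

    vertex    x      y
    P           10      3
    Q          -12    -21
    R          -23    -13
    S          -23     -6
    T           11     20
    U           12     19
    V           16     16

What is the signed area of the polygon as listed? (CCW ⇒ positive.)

Σ = (-174) + (-327) + (-161) + (-394) + (-31) + (-112) + (-112) = -1311
Signed area = Σ/2 = -655.5 (negative ⇒ clockwise traversal).

-655.5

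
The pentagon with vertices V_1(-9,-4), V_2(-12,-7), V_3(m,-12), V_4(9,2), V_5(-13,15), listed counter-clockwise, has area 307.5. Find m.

The doubled signed area Σ (x_i y_{i+1} − x_{i+1} y_i) is linear in m.
With m=0 it equals 615; the coefficient of m is 9 (from the two edges through V_3).
So 9·m + 615 = 2·307.5 = 615 ⇒ m = 0.

0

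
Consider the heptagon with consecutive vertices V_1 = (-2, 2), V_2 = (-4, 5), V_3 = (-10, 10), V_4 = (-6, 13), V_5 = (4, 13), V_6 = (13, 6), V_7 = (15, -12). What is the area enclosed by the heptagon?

288.5

Apply the surveyor's formula: 2A = Σ (x_i·y_{i+1} − x_{i+1}·y_i), indices taken mod 7.
Σ = (-2) + (10) + (-70) + (-130) + (-145) + (-246) + (6) = -577
Area = |Σ|/2 = 288.5.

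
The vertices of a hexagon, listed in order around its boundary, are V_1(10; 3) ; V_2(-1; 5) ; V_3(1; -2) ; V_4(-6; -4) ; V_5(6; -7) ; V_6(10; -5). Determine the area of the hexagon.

Cross-terms: 53, -3, -16, 66, 40, 80  ⇒  Σ = 220
Area = |Σ|/2 = 110.

110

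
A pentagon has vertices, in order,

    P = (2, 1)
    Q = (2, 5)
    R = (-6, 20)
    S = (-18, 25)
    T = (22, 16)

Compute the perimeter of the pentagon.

100

|PQ| = √((0)² + (4)²) = √16 = 4
|QR| = √((-8)² + (15)²) = √289 = 17
|RS| = √((-12)² + (5)²) = √169 = 13
|ST| = √((40)² + (-9)²) = √1681 = 41
|TP| = √((-20)² + (-15)²) = √625 = 25
Perimeter = 4 + 17 + 13 + 41 + 25 = 100.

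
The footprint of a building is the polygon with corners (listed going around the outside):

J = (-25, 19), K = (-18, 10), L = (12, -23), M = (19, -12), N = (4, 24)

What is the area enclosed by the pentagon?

929.5

J→K: (-25)(10) − (-18)(19) = 92
K→L: (-18)(-23) − (12)(10) = 294
L→M: (12)(-12) − (19)(-23) = 293
M→N: (19)(24) − (4)(-12) = 504
N→J: (4)(19) − (-25)(24) = 676
Σ = 1859
Area = |Σ|/2 = 929.5.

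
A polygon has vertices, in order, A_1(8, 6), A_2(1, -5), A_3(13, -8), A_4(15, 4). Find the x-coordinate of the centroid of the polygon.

2178/241

Apply the shoelace formula. First the cross-terms c_i = x_i·y_{i+1} − x_{i+1}·y_i:
  -46, 57, 172, 58  ⇒  2A = 241, A = 120.5.
Then Σ (x_i + x_{i+1})·c_i = 6534, so x̄ = 6534 / (6·120.5) = 2178/241.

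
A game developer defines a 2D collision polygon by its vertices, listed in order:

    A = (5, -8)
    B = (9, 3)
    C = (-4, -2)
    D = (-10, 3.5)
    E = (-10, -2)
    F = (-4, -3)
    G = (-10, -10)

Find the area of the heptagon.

Cross-terms: 87, -6, -34, 55, 22, 10, 130  ⇒  Σ = 264
Area = |Σ|/2 = 132.

132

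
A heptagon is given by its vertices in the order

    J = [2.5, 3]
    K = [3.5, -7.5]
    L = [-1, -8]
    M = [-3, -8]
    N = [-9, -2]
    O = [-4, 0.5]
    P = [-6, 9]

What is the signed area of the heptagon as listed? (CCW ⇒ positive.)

-116.375

Apply the surveyor's formula: 2A = Σ (x_i·y_{i+1} − x_{i+1}·y_i), indices taken mod 7.
Σ = (-29.25) + (-35.5) + (-16) + (-66) + (-12.5) + (-33) + (-40.5) = -232.75
Signed area = Σ/2 = -116.375 (negative ⇒ clockwise traversal).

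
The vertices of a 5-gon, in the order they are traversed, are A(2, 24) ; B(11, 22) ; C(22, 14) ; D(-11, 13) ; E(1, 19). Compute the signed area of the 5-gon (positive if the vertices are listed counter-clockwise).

A→B: (2)(22) − (11)(24) = -220
B→C: (11)(14) − (22)(22) = -330
C→D: (22)(13) − (-11)(14) = 440
D→E: (-11)(19) − (1)(13) = -222
E→A: (1)(24) − (2)(19) = -14
Σ = -346
Signed area = Σ/2 = -173 (negative ⇒ clockwise traversal).

-173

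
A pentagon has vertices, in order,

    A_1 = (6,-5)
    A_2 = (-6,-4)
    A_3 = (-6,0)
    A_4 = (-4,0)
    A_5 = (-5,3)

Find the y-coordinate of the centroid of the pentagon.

Apply Gauss's area formula. First the cross-terms c_i = x_i·y_{i+1} − x_{i+1}·y_i:
  -54, -24, 0, -12, 7  ⇒  2A = -83, A = -41.5.
Then Σ (y_i + y_{i+1})·c_i = 532, so ȳ = 532 / (6·(-41.5)) = -532/249.

-532/249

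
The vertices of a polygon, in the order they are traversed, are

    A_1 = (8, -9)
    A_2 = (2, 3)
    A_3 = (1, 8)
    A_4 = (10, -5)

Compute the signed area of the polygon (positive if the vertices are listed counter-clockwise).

-40

Σ = (42) + (13) + (-85) + (-50) = -80
Signed area = Σ/2 = -40 (negative ⇒ clockwise traversal).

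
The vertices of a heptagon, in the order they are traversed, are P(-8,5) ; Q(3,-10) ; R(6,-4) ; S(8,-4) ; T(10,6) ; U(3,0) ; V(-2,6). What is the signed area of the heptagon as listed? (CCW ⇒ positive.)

123.5

Apply the shoelace (surveyor's) formula: 2A = Σ (x_i·y_{i+1} − x_{i+1}·y_i), indices taken mod 7.
Σ = (65) + (48) + (8) + (88) + (-18) + (18) + (38) = 247
Signed area = Σ/2 = 123.5 (positive ⇒ counter-clockwise traversal).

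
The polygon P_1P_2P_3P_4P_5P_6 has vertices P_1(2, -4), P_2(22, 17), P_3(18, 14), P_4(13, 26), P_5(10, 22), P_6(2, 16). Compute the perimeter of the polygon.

|P_1P_2| = √((20)² + (21)²) = √841 = 29
|P_2P_3| = √((-4)² + (-3)²) = √25 = 5
|P_3P_4| = √((-5)² + (12)²) = √169 = 13
|P_4P_5| = √((-3)² + (-4)²) = √25 = 5
|P_5P_6| = √((-8)² + (-6)²) = √100 = 10
|P_6P_1| = √((0)² + (-20)²) = √400 = 20
Perimeter = 29 + 5 + 13 + 5 + 10 + 20 = 82.

82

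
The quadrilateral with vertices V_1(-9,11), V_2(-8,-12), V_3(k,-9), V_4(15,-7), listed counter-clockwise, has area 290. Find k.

15

The doubled signed area Σ (x_i y_{i+1} − x_{i+1} y_i) is linear in k.
With k=0 it equals 505; the coefficient of k is 5 (from the two edges through V_3).
So 5·k + 505 = 2·290 = 580 ⇒ k = 15.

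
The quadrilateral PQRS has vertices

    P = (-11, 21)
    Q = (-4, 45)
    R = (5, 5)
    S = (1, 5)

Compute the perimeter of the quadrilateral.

90

|PQ| = √((7)² + (24)²) = √625 = 25
|QR| = √((9)² + (-40)²) = √1681 = 41
|RS| = √((-4)² + (0)²) = √16 = 4
|SP| = √((-12)² + (16)²) = √400 = 20
Perimeter = 25 + 41 + 4 + 20 = 90.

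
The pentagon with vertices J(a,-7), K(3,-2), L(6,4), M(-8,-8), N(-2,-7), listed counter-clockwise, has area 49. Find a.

3

Write out the shoelace sum; only the two edges meeting at J involve a:
2·Area = [((-2)·(-7) − a·(-7)) + (a·(-2) − 3·(-7))] + 48
       = 5·a + 83 = 98
⇒ a = 3.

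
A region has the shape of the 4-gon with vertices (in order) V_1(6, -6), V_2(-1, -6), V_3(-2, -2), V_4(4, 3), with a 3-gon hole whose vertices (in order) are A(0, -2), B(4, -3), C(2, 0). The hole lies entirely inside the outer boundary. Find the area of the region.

41

Outer boundary:
Cross-terms: -42, -10, 2, -42  ⇒  Σ = -92
Area = |Σ|/2 = 46.
Hole:
Apply the shoelace (surveyor's) formula: 2A = Σ (x_i·y_{i+1} − x_{i+1}·y_i), indices taken mod 3.
Σ = (8) + (6) + (-4) = 10
Area = |Σ|/2 = 5.
Net area = 46 − 5 = 41.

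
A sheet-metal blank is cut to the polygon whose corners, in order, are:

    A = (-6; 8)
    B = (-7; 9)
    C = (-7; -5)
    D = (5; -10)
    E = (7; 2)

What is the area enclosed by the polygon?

Apply the surveyor's formula: 2A = Σ (x_i·y_{i+1} − x_{i+1}·y_i), indices taken mod 5.
Σ = (2) + (98) + (95) + (80) + (68) = 343
Area = |Σ|/2 = 171.5.

171.5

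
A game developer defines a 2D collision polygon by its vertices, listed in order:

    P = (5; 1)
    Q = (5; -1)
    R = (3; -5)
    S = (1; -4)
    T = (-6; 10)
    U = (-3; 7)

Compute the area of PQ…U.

51.5

Apply Gauss's area formula: 2A = Σ (x_i·y_{i+1} − x_{i+1}·y_i), indices taken mod 6.
Cross-terms: -10, -22, -7, -14, -12, -38  ⇒  Σ = -103
Area = |Σ|/2 = 51.5.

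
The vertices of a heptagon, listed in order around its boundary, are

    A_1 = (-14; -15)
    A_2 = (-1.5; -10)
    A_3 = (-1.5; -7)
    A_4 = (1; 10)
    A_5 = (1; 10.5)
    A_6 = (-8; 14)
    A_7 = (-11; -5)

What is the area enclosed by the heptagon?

246.25

A_1→A_2: (-14)(-10) − (-1.5)(-15) = 117.5
A_2→A_3: (-1.5)(-7) − (-1.5)(-10) = -4.5
A_3→A_4: (-1.5)(10) − (1)(-7) = -8
A_4→A_5: (1)(10.5) − (1)(10) = 0.5
A_5→A_6: (1)(14) − (-8)(10.5) = 98
A_6→A_7: (-8)(-5) − (-11)(14) = 194
A_7→A_1: (-11)(-15) − (-14)(-5) = 95
Σ = 492.5
Area = |Σ|/2 = 246.25.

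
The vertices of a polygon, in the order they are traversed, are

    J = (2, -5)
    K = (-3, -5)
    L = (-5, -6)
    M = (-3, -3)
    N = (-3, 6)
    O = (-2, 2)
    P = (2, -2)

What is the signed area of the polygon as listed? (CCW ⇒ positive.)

Apply the shoelace (surveyor's) formula: 2A = Σ (x_i·y_{i+1} − x_{i+1}·y_i), indices taken mod 7.
J→K: (2)(-5) − (-3)(-5) = -25
K→L: (-3)(-6) − (-5)(-5) = -7
L→M: (-5)(-3) − (-3)(-6) = -3
M→N: (-3)(6) − (-3)(-3) = -27
N→O: (-3)(2) − (-2)(6) = 6
O→P: (-2)(-2) − (2)(2) = 0
P→J: (2)(-5) − (2)(-2) = -6
Σ = -62
Signed area = Σ/2 = -31 (negative ⇒ clockwise traversal).

-31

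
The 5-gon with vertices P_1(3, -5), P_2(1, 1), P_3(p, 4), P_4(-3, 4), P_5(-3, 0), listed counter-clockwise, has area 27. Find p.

Write out the shoelace sum; only the two edges meeting at P_3 involve p:
2·Area = [(1·4 − p·1) + (p·4 − (-3)·4)] + 35
       = 3·p + 51 = 54
⇒ p = 1.

1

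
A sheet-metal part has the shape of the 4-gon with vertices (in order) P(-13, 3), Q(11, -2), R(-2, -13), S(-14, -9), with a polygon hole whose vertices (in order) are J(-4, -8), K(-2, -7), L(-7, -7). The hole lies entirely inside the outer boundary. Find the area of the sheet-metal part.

Outer boundary:
Σ = (-7) + (-147) + (-164) + (-159) = -477
Area = |Σ|/2 = 238.5.
Hole:
J→K: (-4)(-7) − (-2)(-8) = 12
K→L: (-2)(-7) − (-7)(-7) = -35
L→J: (-7)(-8) − (-4)(-7) = 28
Σ = 5
Area = |Σ|/2 = 2.5.
Net area = 238.5 − 2.5 = 236.

236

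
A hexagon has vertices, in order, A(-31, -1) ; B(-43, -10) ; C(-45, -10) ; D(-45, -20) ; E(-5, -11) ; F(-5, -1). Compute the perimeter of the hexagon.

104

|AB| = √((-12)² + (-9)²) = √225 = 15
|BC| = √((-2)² + (0)²) = √4 = 2
|CD| = √((0)² + (-10)²) = √100 = 10
|DE| = √((40)² + (9)²) = √1681 = 41
|EF| = √((0)² + (10)²) = √100 = 10
|FA| = √((-26)² + (0)²) = √676 = 26
Perimeter = 15 + 2 + 10 + 41 + 10 + 26 = 104.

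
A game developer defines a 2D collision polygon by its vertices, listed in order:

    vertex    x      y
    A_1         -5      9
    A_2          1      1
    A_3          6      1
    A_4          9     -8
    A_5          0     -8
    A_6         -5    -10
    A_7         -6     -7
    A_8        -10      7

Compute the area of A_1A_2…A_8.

Apply the shoelace (surveyor's) formula: 2A = Σ (x_i·y_{i+1} − x_{i+1}·y_i), indices taken mod 8.
Σ = (-14) + (-5) + (-57) + (-72) + (-40) + (-25) + (-112) + (-55) = -380
Area = |Σ|/2 = 190.

190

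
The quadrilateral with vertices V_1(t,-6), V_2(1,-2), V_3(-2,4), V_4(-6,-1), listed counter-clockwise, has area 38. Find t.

-8

The doubled signed area Σ (x_i y_{i+1} − x_{i+1} y_i) is linear in t.
With t=0 it equals 68; the coefficient of t is -1 (from the two edges through V_1).
So -1·t + 68 = 2·38 = 76 ⇒ t = -8.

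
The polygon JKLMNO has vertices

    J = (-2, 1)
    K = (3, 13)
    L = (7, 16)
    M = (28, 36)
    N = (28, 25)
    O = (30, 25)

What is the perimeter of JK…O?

|JK| = √((5)² + (12)²) = √169 = 13
|KL| = √((4)² + (3)²) = √25 = 5
|LM| = √((21)² + (20)²) = √841 = 29
|MN| = √((0)² + (-11)²) = √121 = 11
|NO| = √((2)² + (0)²) = √4 = 2
|OJ| = √((-32)² + (-24)²) = √1600 = 40
Perimeter = 13 + 5 + 29 + 11 + 2 + 40 = 100.

100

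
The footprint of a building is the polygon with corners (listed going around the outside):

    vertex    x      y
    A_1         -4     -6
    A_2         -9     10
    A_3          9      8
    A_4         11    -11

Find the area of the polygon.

Cross-terms: -94, -162, -187, -110  ⇒  Σ = -553
Area = |Σ|/2 = 276.5.

276.5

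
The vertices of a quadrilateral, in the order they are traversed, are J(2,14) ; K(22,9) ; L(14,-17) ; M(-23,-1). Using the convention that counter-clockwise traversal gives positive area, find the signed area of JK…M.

-757.5

Apply the shoelace formula: 2A = Σ (x_i·y_{i+1} − x_{i+1}·y_i), indices taken mod 4.
Cross-terms: -290, -500, -405, -320  ⇒  Σ = -1515
Signed area = Σ/2 = -757.5 (negative ⇒ clockwise traversal).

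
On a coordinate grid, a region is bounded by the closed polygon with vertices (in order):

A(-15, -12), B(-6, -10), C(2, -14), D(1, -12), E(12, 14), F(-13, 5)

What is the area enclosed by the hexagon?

Σ = (78) + (104) + (-10) + (158) + (242) + (231) = 803
Area = |Σ|/2 = 401.5.

401.5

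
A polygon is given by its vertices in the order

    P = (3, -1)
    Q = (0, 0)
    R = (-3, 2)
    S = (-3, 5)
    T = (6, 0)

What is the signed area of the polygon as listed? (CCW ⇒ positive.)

-22.5

Σ = (0) + (0) + (-9) + (-30) + (-6) = -45
Signed area = Σ/2 = -22.5 (negative ⇒ clockwise traversal).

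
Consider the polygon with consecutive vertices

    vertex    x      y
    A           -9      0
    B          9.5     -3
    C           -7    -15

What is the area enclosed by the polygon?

135.75

Apply the shoelace (surveyor's) formula: 2A = Σ (x_i·y_{i+1} − x_{i+1}·y_i), indices taken mod 3.
A→B: (-9)(-3) − (9.5)(0) = 27
B→C: (9.5)(-15) − (-7)(-3) = -163.5
C→A: (-7)(0) − (-9)(-15) = -135
Σ = -271.5
Area = |Σ|/2 = 135.75.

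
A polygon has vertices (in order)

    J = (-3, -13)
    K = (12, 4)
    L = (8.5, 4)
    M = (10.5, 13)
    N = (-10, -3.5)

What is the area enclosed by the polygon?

219.625

Cross-terms: 144, 14, 68.5, 93.25, 119.5  ⇒  Σ = 439.25
Area = |Σ|/2 = 219.625.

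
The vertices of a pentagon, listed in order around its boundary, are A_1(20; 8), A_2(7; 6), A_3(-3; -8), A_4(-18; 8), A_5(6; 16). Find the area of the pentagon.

Apply the surveyor's formula: 2A = Σ (x_i·y_{i+1} − x_{i+1}·y_i), indices taken mod 5.
Cross-terms: 64, -38, -168, -336, -272  ⇒  Σ = -750
Area = |Σ|/2 = 375.

375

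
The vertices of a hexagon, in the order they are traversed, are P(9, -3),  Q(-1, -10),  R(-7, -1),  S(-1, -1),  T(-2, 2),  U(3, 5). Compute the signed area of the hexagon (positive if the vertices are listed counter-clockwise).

-115

Σ = (-93) + (-69) + (6) + (-4) + (-16) + (-54) = -230
Signed area = Σ/2 = -115 (negative ⇒ clockwise traversal).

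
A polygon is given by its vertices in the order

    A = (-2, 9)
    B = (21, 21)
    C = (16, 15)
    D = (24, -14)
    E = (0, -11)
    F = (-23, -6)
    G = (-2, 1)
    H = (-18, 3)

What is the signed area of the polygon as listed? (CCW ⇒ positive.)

Apply the surveyor's formula: 2A = Σ (x_i·y_{i+1} − x_{i+1}·y_i), indices taken mod 8.
Cross-terms: -231, -21, -584, -264, -253, -35, 12, -156  ⇒  Σ = -1532
Signed area = Σ/2 = -766 (negative ⇒ clockwise traversal).

-766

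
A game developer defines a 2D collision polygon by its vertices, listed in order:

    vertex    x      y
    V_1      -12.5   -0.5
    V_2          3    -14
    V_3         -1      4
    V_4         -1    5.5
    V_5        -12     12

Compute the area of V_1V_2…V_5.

191.5

Cross-terms: 176.5, -2, -1.5, 54, 156  ⇒  Σ = 383
Area = |Σ|/2 = 191.5.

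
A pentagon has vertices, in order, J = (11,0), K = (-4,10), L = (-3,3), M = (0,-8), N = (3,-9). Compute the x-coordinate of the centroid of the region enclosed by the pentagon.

Apply the shoelace (surveyor's) formula. First the cross-terms c_i = x_i·y_{i+1} − x_{i+1}·y_i:
  110, 18, 24, 24, 99  ⇒  2A = 275, A = 137.5.
Then Σ (x_i + x_{i+1})·c_i = 2030, so x̄ = 2030 / (6·137.5) = 406/165.

406/165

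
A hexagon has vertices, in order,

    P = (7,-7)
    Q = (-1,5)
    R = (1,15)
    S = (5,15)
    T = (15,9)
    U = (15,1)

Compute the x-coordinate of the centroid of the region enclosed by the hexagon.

Apply Gauss's area formula. First the cross-terms c_i = x_i·y_{i+1} − x_{i+1}·y_i:
  28, -20, -60, -180, -120, -112  ⇒  2A = -464, A = -232.
Then Σ (x_i + x_{i+1})·c_i = -9856, so x̄ = -9856 / (6·(-232)) = 616/87.

616/87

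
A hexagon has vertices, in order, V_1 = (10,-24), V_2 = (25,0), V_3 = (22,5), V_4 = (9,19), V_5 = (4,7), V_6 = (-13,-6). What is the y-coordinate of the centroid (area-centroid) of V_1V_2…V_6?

-903/254

Apply Gauss's area formula. First the cross-terms c_i = x_i·y_{i+1} − x_{i+1}·y_i:
  600, 125, 373, -13, 67, 372  ⇒  2A = 1524, A = 762.
Then Σ (y_i + y_{i+1})·c_i = -16254, so ȳ = -16254 / (6·762) = -903/254.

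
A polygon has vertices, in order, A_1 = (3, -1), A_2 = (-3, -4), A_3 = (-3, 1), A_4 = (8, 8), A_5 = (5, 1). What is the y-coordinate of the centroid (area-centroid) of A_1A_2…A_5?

Apply the shoelace formula. First the cross-terms c_i = x_i·y_{i+1} − x_{i+1}·y_i:
  -15, -15, -32, -32, -8  ⇒  2A = -102, A = -51.
Then Σ (y_i + y_{i+1})·c_i = -456, so ȳ = -456 / (6·(-51)) = 76/51.

76/51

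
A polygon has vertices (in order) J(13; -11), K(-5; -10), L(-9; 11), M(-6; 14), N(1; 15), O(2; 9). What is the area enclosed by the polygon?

327

Cross-terms: -185, -145, -60, -104, -21, -139  ⇒  Σ = -654
Area = |Σ|/2 = 327.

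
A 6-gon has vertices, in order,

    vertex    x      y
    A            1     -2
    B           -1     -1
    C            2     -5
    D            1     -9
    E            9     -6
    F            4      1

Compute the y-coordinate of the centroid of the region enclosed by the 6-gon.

-566/135

Apply the shoelace formula. First the cross-terms c_i = x_i·y_{i+1} − x_{i+1}·y_i:
  -3, 7, -13, 75, 33, -9  ⇒  2A = 90, A = 45.
Then Σ (y_i + y_{i+1})·c_i = -1132, so ȳ = -1132 / (6·45) = -566/135.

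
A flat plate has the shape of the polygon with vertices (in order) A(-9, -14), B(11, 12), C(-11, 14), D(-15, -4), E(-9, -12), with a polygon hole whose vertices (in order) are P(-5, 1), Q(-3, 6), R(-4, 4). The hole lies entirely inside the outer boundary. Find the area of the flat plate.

373.5

Outer boundary:
Cross-terms: 46, 286, 254, 144, 18  ⇒  Σ = 748
Area = |Σ|/2 = 374.
Hole:
Apply the shoelace formula: 2A = Σ (x_i·y_{i+1} − x_{i+1}·y_i), indices taken mod 3.
Σ = (-27) + (12) + (16) = 1
Area = |Σ|/2 = 0.5.
Net area = 374 − 0.5 = 373.5.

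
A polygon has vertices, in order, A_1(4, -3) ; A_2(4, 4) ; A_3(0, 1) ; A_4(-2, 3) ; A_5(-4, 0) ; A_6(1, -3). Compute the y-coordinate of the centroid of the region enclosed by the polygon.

2/201

Apply Gauss's area formula. First the cross-terms c_i = x_i·y_{i+1} − x_{i+1}·y_i:
  28, 4, 2, 12, 12, 9  ⇒  2A = 67, A = 33.5.
Then Σ (y_i + y_{i+1})·c_i = 2, so ȳ = 2 / (6·33.5) = 2/201.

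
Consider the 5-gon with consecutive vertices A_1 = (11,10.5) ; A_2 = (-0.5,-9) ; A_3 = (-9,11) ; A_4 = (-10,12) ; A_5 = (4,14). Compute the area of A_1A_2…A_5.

239.125

Apply the shoelace (surveyor's) formula: 2A = Σ (x_i·y_{i+1} − x_{i+1}·y_i), indices taken mod 5.
Σ = (-93.75) + (-86.5) + (2) + (-188) + (-112) = -478.25
Area = |Σ|/2 = 239.125.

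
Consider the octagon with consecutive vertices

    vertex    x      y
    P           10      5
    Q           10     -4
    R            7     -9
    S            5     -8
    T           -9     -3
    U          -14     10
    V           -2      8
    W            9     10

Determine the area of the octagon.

310.5

Apply the surveyor's formula: 2A = Σ (x_i·y_{i+1} − x_{i+1}·y_i), indices taken mod 8.
Cross-terms: -90, -62, -11, -87, -132, -92, -92, -55  ⇒  Σ = -621
Area = |Σ|/2 = 310.5.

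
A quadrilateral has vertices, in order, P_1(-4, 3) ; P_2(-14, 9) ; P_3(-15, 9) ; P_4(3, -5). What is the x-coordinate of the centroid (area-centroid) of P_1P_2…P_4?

-467/78

Apply the surveyor's formula. First the cross-terms c_i = x_i·y_{i+1} − x_{i+1}·y_i:
  6, 9, 48, -11  ⇒  2A = 52, A = 26.
Then Σ (x_i + x_{i+1})·c_i = -934, so x̄ = -934 / (6·26) = -467/78.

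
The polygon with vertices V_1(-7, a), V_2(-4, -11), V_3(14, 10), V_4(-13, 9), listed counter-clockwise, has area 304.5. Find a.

Write out the shoelace sum; only the two edges meeting at V_1 involve a:
2·Area = [((-13)·a − (-7)·9) + ((-7)·(-11) − (-4)·a)] + 370
       = -9·a + 510 = 609
⇒ a = -11.

-11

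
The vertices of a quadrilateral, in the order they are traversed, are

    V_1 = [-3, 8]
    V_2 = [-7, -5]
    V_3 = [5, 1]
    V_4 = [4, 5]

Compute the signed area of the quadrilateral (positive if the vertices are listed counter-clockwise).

78.5

Apply the surveyor's formula: 2A = Σ (x_i·y_{i+1} − x_{i+1}·y_i), indices taken mod 4.
V_1→V_2: (-3)(-5) − (-7)(8) = 71
V_2→V_3: (-7)(1) − (5)(-5) = 18
V_3→V_4: (5)(5) − (4)(1) = 21
V_4→V_1: (4)(8) − (-3)(5) = 47
Σ = 157
Signed area = Σ/2 = 78.5 (positive ⇒ counter-clockwise traversal).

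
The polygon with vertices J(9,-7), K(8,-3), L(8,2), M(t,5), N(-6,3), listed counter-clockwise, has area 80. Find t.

6

The doubled signed area Σ (x_i y_{i+1} − x_{i+1} y_i) is linear in t.
With t=0 it equals 154; the coefficient of t is 1 (from the two edges through M).
So 1·t + 154 = 2·80 = 160 ⇒ t = 6.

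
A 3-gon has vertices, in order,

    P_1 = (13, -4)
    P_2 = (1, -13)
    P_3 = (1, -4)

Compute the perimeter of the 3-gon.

|P_1P_2| = √((-12)² + (-9)²) = √225 = 15
|P_2P_3| = √((0)² + (9)²) = √81 = 9
|P_3P_1| = √((12)² + (0)²) = √144 = 12
Perimeter = 15 + 9 + 12 = 36.

36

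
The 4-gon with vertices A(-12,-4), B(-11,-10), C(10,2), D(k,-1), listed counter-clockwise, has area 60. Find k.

Write out the shoelace sum; only the two edges meeting at D involve k:
2·Area = [(10·(-1) − k·2) + (k·(-4) − (-12)·(-1))] + 154
       = -6·k + 132 = 120
⇒ k = 2.

2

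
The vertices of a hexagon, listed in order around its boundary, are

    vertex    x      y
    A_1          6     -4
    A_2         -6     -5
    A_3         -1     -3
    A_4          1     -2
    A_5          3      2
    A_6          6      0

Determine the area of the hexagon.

32

Apply the shoelace (surveyor's) formula: 2A = Σ (x_i·y_{i+1} − x_{i+1}·y_i), indices taken mod 6.
Σ = (-54) + (13) + (5) + (8) + (-12) + (-24) = -64
Area = |Σ|/2 = 32.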